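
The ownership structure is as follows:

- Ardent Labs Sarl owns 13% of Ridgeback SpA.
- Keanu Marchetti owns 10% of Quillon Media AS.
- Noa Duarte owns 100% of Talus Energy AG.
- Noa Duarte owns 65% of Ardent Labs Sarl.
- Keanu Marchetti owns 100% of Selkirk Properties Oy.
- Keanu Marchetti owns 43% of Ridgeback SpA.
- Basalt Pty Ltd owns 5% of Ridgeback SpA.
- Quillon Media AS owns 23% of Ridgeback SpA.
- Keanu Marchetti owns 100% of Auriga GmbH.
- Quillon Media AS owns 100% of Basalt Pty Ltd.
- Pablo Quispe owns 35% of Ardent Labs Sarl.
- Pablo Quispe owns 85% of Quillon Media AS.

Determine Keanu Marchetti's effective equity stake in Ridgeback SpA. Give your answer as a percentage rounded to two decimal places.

45.80%

Keanu reaches Ridgeback along 3 paths.
Via Quillon → Basalt: 10% × 100% × 5% = 0.5%.
Direct stake: 43% = 43%.
Via Quillon: 10% × 23% = 2.3%.
Total: 0.5% + 43% + 2.3% = 45.8%.
Rounded: 45.80%.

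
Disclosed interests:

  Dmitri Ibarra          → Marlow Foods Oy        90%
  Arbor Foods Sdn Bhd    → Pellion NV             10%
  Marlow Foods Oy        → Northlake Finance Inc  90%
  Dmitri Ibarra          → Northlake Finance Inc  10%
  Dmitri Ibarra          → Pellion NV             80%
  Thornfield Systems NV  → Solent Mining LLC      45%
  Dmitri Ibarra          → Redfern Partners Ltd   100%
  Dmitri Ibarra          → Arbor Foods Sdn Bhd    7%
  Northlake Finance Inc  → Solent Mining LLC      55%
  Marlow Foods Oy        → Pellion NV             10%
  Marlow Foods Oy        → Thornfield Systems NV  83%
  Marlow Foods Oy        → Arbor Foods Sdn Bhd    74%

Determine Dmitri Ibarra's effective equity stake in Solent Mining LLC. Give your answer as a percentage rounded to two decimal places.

83.67%

Dmitri reaches Solent along 3 paths.
Via Marlow → Thornfield: 90% × 83% × 45% = 33.615%.
Via Northlake: 10% × 55% = 5.5%.
Via Marlow → Northlake: 90% × 90% × 55% = 44.55%.
Total: 33.615% + 5.5% + 44.55% = 83.665%.
Rounded: 83.67%.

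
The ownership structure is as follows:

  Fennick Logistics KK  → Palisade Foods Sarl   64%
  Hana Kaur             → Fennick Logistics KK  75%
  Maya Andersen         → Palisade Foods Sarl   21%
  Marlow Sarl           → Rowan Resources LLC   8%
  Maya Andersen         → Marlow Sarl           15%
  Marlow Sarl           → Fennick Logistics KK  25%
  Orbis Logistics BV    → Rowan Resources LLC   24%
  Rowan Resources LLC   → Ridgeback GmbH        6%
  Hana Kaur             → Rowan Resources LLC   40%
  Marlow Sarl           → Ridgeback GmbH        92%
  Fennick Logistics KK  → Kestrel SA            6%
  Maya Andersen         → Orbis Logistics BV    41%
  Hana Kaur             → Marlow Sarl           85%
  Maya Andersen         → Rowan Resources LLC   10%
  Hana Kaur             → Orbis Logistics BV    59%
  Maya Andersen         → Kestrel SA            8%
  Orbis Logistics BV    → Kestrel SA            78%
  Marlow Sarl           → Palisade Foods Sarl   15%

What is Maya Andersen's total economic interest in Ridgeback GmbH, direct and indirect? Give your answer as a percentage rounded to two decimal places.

Maya reaches Ridgeback along 4 paths.
Via Orbis → Rowan: 41% × 24% × 6% = 0.5904%.
Via Rowan: 10% × 6% = 0.6%.
Via Marlow → Rowan: 15% × 8% × 6% = 0.072%.
Via Marlow: 15% × 92% = 13.8%.
Total: 0.5904% + 0.6% + 0.072% + 13.8% = 15.0624%.
Rounded: 15.06%.

15.06%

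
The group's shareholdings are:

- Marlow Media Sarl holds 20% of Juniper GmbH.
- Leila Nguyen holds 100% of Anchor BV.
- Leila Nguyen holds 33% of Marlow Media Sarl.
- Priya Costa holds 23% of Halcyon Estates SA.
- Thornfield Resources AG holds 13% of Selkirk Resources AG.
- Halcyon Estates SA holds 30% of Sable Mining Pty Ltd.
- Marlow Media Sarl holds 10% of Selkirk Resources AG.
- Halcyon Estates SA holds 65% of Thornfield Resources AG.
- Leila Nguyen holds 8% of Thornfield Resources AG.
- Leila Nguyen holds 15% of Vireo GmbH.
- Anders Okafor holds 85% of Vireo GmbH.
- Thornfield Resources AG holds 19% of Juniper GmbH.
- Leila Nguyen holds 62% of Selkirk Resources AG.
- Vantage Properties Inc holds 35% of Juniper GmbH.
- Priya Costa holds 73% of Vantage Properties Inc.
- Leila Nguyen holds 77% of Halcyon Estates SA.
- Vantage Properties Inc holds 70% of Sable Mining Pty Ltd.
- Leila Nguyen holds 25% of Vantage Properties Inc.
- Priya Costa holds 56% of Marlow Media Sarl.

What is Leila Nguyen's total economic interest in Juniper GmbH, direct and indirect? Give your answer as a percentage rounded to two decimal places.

Leila reaches Juniper along 4 paths.
Via Marlow: 33% × 20% = 6.6%.
Via Vantage: 25% × 35% = 8.75%.
Via Halcyon → Thornfield: 77% × 65% × 19% = 9.5095%.
Via Thornfield: 8% × 19% = 1.52%.
Total: 6.6% + 8.75% + 9.5095% + 1.52% = 26.3795%.
Rounded: 26.38%.

26.38%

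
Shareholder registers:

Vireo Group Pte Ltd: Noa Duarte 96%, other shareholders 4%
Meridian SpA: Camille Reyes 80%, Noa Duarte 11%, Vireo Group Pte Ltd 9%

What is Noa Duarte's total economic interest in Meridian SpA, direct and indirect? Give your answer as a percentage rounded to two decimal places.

Noa reaches Meridian along 2 paths.
Direct stake: 11% = 11%.
Via Vireo: 96% × 9% = 8.64%.
Total: 11% + 8.64% = 19.64%.

19.64%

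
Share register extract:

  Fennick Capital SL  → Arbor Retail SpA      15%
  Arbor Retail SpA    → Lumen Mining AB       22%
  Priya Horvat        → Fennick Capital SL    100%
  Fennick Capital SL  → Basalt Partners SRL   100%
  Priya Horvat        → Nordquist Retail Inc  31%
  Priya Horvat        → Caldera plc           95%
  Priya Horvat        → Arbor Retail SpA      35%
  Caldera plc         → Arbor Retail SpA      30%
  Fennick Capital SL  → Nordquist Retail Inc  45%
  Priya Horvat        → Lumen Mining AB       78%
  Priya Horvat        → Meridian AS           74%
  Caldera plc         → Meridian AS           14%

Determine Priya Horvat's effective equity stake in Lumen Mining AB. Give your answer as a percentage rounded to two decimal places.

95.27%

Priya reaches Lumen along 4 paths.
Via Caldera → Arbor: 95% × 30% × 22% = 6.27%.
Via Fennick → Arbor: 100% × 15% × 22% = 3.3%.
Via Arbor: 35% × 22% = 7.7%.
Direct stake: 78% = 78%.
Total: 6.27% + 3.3% + 7.7% + 78% = 95.27%.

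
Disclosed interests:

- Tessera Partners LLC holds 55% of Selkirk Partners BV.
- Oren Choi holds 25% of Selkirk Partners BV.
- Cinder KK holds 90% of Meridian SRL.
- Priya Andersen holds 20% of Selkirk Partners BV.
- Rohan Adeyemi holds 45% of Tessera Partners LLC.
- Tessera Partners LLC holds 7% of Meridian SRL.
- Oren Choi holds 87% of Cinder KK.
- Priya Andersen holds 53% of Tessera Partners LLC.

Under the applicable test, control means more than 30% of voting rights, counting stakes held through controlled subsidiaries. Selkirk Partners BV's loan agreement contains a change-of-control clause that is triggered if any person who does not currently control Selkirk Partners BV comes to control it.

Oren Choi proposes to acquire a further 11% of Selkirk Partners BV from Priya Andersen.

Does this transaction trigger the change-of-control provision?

The purchase adds only to Oren's holdings (Priya's stake shrinks), so Oren is the only person who could newly come to control Selkirk.
Oren holds 87% of Cinder, so Oren controls Cinder.
Cinder holds 90% of Meridian, so Oren controls Meridian.
In Selkirk, Oren's side holds only 25%, not > 30%.
So before the transaction, Oren does not control Selkirk.
After the purchase, Oren's direct stake in Selkirk rises to 25% + 11% = 36%, and Priya's stake falls to 9%.
Oren holds 36% of Selkirk, so Oren controls Selkirk.
Oren did not control Selkirk before and does after, so the clause is triggered.

Yes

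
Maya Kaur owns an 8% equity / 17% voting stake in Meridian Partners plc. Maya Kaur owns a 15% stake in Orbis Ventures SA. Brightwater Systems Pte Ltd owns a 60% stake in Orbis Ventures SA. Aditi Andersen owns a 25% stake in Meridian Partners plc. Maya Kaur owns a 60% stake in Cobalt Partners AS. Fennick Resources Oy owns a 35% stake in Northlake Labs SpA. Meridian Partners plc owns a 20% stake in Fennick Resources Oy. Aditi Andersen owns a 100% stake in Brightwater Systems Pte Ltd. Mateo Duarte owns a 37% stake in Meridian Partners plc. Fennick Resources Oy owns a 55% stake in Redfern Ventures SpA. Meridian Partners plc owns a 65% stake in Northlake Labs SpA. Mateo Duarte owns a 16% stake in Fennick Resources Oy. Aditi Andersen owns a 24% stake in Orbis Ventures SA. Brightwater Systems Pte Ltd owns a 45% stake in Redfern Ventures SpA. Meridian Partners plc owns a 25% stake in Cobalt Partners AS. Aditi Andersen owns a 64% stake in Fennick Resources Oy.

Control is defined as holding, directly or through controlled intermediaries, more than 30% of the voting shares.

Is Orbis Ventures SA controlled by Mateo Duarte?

No

Mateo holds 37% of Meridian, so Mateo controls Meridian.
Mateo and Meridian together hold 16% + 20% = 36% of Fennick, so Mateo controls Fennick.
Fennick and Meridian together hold 35% + 65% = 100% of Northlake, so Mateo controls Northlake.
Fennick holds 55% of Redfern, so Mateo controls Redfern.
Neither Mateo nor any entity Mateo controls holds any voting interest in Orbis.
So Mateo does not control Orbis.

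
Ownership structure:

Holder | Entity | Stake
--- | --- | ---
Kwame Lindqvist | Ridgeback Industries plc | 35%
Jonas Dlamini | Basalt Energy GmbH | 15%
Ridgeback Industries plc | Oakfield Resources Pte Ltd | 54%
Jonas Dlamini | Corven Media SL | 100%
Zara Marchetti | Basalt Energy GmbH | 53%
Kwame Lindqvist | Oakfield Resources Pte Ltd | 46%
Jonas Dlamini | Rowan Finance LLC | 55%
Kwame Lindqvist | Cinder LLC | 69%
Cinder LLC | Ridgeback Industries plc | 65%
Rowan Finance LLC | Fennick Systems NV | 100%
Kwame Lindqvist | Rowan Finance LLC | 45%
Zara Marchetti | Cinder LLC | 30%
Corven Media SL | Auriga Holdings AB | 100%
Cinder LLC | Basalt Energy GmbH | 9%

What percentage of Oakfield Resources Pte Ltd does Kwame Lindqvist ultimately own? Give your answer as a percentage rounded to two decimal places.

Kwame reaches Oakfield along 3 paths.
Direct stake: 46% = 46%.
Via Cinder → Ridgeback: 69% × 65% × 54% = 24.219%.
Via Ridgeback: 35% × 54% = 18.9%.
Total: 46% + 24.219% + 18.9% = 89.119%.
Rounded: 89.12%.

89.12%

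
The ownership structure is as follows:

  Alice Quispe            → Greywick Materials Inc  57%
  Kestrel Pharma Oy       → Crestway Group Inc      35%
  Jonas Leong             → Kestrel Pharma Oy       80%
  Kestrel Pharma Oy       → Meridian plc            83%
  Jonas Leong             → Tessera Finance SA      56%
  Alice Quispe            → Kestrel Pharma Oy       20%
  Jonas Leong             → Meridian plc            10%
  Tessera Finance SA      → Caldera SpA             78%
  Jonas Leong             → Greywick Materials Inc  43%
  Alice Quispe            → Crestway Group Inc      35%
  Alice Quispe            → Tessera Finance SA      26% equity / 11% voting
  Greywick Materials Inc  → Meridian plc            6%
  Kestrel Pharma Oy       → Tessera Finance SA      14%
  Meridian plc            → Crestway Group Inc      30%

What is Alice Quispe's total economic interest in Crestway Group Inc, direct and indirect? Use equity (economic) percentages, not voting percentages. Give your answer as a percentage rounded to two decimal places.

Alice reaches Crestway along 4 paths.
Via Kestrel: 20% × 35% = 7%.
Direct stake: 35% = 35%.
Via Greywick → Meridian: 57% × 6% × 30% = 1.026%.
Via Kestrel → Meridian: 20% × 83% × 30% = 4.98%.
Total: 7% + 35% + 1.026% + 4.98% = 48.006%.
Rounded: 48.01%.

48.01%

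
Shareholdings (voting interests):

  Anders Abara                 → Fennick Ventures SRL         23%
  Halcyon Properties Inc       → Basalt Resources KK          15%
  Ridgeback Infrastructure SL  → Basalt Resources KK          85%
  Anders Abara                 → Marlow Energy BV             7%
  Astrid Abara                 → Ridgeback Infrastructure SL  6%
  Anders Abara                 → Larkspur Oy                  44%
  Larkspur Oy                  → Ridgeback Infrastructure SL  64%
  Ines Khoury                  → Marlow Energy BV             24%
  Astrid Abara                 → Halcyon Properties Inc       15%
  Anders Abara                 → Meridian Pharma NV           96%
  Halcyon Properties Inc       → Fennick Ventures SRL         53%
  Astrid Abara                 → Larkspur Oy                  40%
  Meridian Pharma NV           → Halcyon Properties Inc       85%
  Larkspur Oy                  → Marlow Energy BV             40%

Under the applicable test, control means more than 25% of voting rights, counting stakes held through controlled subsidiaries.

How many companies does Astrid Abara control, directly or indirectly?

Astrid holds 40% of Larkspur, so Astrid controls Larkspur.
Larkspur holds 40% of Marlow, so Astrid controls Marlow.
Larkspur and Astrid together hold 64% + 6% = 70% of Ridgeback, so Astrid controls Ridgeback.
Ridgeback holds 85% of Basalt, so Astrid controls Basalt.
No other company's threshold is met.
Astrid controls 4 companies.

4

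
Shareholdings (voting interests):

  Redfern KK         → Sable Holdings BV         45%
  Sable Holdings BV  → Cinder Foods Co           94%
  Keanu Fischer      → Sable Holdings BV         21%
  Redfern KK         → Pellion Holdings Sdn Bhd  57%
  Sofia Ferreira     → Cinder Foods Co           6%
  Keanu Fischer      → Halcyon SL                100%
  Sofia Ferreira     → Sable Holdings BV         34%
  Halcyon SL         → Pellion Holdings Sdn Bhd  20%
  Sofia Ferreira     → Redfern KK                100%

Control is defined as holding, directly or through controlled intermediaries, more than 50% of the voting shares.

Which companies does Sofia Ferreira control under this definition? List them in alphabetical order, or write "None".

Sofia holds 100% of Redfern, so Sofia controls Redfern.
Sofia and Redfern together hold 34% + 45% = 79% of Sable, so Sofia controls Sable.
Sable and Sofia together hold 94% + 6% = 100% of Cinder, so Sofia controls Cinder.
Redfern holds 57% of Pellion, so Sofia controls Pellion.
No other company's threshold is met.

Cinder Foods Co, Pellion Holdings Sdn Bhd, Redfern KK, Sable Holdings BV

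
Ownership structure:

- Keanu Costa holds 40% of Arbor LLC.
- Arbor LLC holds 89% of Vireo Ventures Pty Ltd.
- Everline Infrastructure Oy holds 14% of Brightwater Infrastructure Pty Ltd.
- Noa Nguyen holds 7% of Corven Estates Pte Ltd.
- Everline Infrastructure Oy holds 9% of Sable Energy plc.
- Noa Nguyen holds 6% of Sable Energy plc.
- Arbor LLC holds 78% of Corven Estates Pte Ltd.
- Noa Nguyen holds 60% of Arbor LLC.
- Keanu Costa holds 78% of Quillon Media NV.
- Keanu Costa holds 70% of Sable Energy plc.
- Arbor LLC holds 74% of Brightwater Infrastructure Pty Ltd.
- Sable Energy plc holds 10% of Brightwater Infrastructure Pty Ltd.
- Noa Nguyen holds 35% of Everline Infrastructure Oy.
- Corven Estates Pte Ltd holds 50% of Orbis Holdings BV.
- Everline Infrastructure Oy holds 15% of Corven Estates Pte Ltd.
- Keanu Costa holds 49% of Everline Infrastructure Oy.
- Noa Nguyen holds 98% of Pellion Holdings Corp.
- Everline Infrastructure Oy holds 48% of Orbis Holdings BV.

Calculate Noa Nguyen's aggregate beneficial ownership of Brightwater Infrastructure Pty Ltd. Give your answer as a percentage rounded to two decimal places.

Noa reaches Brightwater along 4 paths.
Via Everline: 35% × 14% = 4.9%.
Via Arbor: 60% × 74% = 44.4%.
Via Sable: 6% × 10% = 0.6%.
Via Everline → Sable: 35% × 9% × 10% = 0.315%.
Total: 4.9% + 44.4% + 0.6% + 0.315% = 50.215%.
Rounded: 50.22%.

50.22%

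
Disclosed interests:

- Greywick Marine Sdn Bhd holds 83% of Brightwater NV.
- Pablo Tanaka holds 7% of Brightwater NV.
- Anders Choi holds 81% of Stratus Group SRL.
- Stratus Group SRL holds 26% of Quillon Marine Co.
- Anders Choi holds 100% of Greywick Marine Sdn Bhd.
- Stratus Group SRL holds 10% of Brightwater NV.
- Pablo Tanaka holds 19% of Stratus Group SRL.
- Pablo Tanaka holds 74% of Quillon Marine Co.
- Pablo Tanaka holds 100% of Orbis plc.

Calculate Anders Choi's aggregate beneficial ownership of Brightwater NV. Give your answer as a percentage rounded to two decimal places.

91.10%

Anders reaches Brightwater along 2 paths.
Via Greywick: 100% × 83% = 83%.
Via Stratus: 81% × 10% = 8.1%.
Total: 83% + 8.1% = 91.1%.
Rounded: 91.10%.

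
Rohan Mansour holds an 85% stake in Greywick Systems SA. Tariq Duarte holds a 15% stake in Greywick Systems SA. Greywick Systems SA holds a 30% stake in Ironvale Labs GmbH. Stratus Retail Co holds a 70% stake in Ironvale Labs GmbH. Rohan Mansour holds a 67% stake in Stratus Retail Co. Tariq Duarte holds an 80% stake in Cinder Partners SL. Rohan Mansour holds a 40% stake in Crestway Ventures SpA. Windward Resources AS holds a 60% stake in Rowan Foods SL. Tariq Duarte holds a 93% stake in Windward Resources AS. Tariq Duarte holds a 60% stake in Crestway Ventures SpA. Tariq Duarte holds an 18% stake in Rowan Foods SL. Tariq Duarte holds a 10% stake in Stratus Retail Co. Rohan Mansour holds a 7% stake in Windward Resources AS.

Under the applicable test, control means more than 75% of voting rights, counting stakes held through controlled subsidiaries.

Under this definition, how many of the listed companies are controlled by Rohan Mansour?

1

Rohan holds 85% of Greywick, so Rohan controls Greywick.
No other company's threshold is met.
Rohan controls 1 company.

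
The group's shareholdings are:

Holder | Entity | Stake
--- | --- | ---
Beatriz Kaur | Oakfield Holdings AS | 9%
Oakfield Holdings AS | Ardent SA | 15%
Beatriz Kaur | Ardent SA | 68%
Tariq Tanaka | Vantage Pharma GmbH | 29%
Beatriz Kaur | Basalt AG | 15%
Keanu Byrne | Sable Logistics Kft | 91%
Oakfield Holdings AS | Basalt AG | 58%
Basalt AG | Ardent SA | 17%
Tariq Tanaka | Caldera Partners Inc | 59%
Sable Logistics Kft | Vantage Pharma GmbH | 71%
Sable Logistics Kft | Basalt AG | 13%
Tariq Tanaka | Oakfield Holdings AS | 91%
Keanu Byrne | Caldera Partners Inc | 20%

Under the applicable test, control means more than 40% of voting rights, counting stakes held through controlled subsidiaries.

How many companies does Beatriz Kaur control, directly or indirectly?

1

Beatriz holds 68% of Ardent, so Beatriz controls Ardent.
No other company's threshold is met.
Beatriz controls 1 company.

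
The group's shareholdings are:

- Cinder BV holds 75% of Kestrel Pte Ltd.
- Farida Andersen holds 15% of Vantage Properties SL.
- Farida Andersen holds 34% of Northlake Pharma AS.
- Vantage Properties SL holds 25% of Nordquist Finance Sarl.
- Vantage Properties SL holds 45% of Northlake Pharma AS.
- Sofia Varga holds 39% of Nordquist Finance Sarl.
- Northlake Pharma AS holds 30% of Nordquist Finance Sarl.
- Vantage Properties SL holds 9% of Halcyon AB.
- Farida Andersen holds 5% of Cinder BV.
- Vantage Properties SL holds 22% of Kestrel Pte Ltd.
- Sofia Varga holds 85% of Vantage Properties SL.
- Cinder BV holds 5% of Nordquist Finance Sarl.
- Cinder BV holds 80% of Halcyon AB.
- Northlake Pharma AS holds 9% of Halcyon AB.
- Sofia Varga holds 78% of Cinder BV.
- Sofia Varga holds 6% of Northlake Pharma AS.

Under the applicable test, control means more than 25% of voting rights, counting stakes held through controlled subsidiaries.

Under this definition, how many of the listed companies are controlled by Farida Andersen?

2

Farida holds 34% of Northlake, so Farida controls Northlake.
Northlake holds 30% of Nordquist, so Farida controls Nordquist.
No other company's threshold is met.
Farida controls 2 companies.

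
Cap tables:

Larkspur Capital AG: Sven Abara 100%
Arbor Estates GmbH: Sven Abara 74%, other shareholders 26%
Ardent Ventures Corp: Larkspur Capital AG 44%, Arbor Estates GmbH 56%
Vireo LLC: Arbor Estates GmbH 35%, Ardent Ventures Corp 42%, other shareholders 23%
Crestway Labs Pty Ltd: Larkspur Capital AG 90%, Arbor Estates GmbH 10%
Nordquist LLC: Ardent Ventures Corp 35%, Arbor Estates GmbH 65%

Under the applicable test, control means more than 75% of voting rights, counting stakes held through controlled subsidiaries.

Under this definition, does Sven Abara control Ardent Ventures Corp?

No

Sven holds 100% of Larkspur, so Sven controls Larkspur.
Larkspur holds 90% of Crestway, so Sven controls Crestway.
In Ardent, Sven's side holds only 44%, not > 75%.
So Sven does not control Ardent.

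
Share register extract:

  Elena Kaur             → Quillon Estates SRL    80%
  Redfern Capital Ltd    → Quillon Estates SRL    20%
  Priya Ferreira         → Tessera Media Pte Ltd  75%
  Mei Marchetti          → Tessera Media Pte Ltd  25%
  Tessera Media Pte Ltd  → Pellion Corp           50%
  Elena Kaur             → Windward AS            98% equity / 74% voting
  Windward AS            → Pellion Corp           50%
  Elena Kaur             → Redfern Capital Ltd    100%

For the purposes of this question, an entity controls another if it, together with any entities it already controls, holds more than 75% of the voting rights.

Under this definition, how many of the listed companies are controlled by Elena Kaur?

2

Elena holds 100% of Redfern, so Elena controls Redfern.
Elena and Redfern together hold 80% + 20% = 100% of Quillon, so Elena controls Quillon.
No other company's threshold is met.
Elena controls 2 companies.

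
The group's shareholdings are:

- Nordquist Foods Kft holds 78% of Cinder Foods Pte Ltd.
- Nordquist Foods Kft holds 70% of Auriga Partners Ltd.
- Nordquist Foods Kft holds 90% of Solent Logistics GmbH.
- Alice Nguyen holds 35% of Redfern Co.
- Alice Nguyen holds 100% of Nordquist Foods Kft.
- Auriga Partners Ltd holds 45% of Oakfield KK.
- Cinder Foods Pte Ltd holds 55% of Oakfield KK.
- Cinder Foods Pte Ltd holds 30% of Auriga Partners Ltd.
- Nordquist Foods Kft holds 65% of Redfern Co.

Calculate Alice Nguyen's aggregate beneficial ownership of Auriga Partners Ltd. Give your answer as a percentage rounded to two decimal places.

93.40%

Alice reaches Auriga along 2 paths.
Via Nordquist → Cinder: 100% × 78% × 30% = 23.4%.
Via Nordquist: 100% × 70% = 70%.
Total: 23.4% + 70% = 93.4%.
Rounded: 93.40%.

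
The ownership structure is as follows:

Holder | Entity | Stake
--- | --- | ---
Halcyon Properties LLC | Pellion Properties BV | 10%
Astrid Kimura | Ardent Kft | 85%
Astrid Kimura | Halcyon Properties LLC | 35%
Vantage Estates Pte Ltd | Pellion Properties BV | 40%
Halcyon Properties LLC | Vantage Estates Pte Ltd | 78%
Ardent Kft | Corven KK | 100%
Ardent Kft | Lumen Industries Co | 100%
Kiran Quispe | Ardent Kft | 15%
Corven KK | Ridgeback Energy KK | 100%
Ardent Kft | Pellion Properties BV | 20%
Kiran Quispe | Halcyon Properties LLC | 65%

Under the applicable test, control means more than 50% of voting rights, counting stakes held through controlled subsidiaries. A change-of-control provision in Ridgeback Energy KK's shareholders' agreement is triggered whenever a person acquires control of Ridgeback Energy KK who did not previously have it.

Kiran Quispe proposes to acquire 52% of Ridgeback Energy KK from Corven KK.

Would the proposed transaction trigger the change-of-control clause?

Yes

The purchase adds only to Kiran's holdings (Corven's stake shrinks), so Kiran is the only person who could newly come to control Ridgeback.
Kiran holds 65% of Halcyon, so Kiran controls Halcyon.
Halcyon holds 78% of Vantage, so Kiran controls Vantage.
Neither Kiran nor any entity Kiran controls holds any voting interest in Ridgeback.
So before the transaction, Kiran does not control Ridgeback.
After the purchase, Kiran holds 52% of Ridgeback directly, and Corven's stake falls to 48%.
Kiran holds 52% of Ridgeback, so Kiran controls Ridgeback.
Kiran did not control Ridgeback before and does after, so the clause is triggered.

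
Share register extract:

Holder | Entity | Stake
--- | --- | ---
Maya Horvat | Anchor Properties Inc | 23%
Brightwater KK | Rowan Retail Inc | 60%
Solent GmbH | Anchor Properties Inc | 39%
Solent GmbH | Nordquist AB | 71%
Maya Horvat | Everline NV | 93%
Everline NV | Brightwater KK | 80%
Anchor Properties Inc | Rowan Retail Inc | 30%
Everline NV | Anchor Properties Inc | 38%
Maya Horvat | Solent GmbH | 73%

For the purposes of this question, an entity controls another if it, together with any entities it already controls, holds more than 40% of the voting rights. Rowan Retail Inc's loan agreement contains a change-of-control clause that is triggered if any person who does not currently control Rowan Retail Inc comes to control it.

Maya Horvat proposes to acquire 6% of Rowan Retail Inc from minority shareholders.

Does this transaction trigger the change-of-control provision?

No

The purchase changes only Maya's holdings, so Maya is the only person who could newly come to control Rowan.
Maya holds 93% of Everline, so Maya controls Everline.
Maya holds 73% of Solent, so Maya controls Solent.
Maya and Everline and Solent together hold 23% + 38% + 39% = 100% of Anchor, so Maya controls Anchor.
Everline holds 80% of Brightwater, so Maya controls Brightwater.
Anchor and Brightwater together hold 30% + 60% = 90% of Rowan, so Maya controls Rowan.
So Maya already controls Rowan before the transaction.
After the purchase, Maya holds 6% of Rowan directly.
Maya controlled Rowan already, so this is not a new person acquiring control; every other person's position is unchanged or reduced.
No new person acquires control, so the clause is not triggered.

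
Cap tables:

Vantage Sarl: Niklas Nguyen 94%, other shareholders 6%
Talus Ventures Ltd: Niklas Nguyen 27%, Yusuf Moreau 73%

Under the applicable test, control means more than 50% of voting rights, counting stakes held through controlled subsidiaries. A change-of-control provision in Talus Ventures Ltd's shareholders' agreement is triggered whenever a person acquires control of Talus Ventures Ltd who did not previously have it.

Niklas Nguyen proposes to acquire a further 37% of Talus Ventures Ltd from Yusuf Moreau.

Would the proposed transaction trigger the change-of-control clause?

The purchase adds only to Niklas's holdings (Yusuf's stake shrinks), so Niklas is the only person who could newly come to control Talus.
Niklas holds 94% of Vantage, so Niklas controls Vantage.
In Talus, Niklas's side holds only 27%, not > 50%.
So before the transaction, Niklas does not control Talus.
After the purchase, Niklas's direct stake in Talus rises to 27% + 37% = 64%, and Yusuf's stake falls to 36%.
Niklas holds 64% of Talus, so Niklas controls Talus.
Niklas did not control Talus before and does after, so the clause is triggered.

Yes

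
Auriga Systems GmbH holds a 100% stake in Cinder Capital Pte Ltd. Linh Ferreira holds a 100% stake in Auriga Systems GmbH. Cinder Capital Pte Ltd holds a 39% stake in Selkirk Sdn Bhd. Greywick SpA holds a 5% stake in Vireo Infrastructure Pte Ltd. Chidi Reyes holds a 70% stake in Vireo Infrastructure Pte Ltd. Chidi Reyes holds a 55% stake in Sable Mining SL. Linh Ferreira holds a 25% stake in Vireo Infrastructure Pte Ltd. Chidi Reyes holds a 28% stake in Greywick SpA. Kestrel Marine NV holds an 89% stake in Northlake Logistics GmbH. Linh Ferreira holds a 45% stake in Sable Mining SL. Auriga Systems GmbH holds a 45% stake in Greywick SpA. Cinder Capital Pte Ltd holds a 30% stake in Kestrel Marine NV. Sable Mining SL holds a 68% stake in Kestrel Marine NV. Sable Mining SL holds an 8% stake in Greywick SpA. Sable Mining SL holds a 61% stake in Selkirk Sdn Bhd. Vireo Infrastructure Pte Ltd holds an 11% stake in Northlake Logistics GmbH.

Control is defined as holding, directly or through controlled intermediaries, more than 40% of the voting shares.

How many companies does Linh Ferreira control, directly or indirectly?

Linh holds 100% of Auriga, so Linh controls Auriga.
Linh holds 45% of Sable, so Linh controls Sable.
Auriga holds 100% of Cinder, so Linh controls Cinder.
Auriga and Sable together hold 45% + 8% = 53% of Greywick, so Linh controls Greywick.
Sable and Cinder together hold 68% + 30% = 98% of Kestrel, so Linh controls Kestrel.
Kestrel holds 89% of Northlake, so Linh controls Northlake.
Cinder and Sable together hold 39% + 61% = 100% of Selkirk, so Linh controls Selkirk.
No other company's threshold is met.
Linh controls 7 companies.

7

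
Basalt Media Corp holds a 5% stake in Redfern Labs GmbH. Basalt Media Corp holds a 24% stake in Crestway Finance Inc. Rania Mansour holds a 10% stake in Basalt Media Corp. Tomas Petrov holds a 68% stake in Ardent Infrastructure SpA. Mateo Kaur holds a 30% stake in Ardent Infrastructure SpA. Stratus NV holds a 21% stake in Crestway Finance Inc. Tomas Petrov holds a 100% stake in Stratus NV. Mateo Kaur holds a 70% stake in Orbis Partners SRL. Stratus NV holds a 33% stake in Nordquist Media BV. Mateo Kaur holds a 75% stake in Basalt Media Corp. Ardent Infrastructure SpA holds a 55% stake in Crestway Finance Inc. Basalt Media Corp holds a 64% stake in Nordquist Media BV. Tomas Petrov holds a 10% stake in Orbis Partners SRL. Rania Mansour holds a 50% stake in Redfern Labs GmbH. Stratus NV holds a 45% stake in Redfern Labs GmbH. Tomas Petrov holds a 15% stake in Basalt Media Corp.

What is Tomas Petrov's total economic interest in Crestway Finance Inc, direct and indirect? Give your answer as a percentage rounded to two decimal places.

62.00%

Tomas reaches Crestway along 3 paths.
Via Ardent: 68% × 55% = 37.4%.
Via Basalt: 15% × 24% = 3.6%.
Via Stratus: 100% × 21% = 21%.
Total: 37.4% + 3.6% + 21% = 62%.
Rounded: 62.00%.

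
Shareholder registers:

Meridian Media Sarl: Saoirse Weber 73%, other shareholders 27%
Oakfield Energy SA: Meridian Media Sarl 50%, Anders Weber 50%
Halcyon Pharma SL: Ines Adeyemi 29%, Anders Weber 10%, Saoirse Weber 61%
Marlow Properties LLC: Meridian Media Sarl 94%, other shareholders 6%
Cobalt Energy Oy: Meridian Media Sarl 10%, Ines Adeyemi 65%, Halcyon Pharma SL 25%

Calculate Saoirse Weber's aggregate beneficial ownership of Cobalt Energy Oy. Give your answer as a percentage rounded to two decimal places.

Saoirse reaches Cobalt along 2 paths.
Via Meridian: 73% × 10% = 7.3%.
Via Halcyon: 61% × 25% = 15.25%.
Total: 7.3% + 15.25% = 22.55%.

22.55%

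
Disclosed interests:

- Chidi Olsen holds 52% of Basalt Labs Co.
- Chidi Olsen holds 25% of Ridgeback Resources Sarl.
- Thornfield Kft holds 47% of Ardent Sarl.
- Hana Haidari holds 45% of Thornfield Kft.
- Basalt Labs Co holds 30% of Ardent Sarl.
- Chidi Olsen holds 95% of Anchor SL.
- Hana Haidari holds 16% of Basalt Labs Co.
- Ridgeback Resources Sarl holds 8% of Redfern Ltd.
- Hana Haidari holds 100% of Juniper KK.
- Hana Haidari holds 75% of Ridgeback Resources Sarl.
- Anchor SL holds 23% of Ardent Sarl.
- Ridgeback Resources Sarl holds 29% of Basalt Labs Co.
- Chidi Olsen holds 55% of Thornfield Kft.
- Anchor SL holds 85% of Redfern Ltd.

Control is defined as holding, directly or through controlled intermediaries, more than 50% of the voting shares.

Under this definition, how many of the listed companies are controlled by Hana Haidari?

2

Hana holds 75% of Ridgeback, so Hana controls Ridgeback.
Hana holds 100% of Juniper, so Hana controls Juniper.
No other company's threshold is met.
Hana controls 2 companies.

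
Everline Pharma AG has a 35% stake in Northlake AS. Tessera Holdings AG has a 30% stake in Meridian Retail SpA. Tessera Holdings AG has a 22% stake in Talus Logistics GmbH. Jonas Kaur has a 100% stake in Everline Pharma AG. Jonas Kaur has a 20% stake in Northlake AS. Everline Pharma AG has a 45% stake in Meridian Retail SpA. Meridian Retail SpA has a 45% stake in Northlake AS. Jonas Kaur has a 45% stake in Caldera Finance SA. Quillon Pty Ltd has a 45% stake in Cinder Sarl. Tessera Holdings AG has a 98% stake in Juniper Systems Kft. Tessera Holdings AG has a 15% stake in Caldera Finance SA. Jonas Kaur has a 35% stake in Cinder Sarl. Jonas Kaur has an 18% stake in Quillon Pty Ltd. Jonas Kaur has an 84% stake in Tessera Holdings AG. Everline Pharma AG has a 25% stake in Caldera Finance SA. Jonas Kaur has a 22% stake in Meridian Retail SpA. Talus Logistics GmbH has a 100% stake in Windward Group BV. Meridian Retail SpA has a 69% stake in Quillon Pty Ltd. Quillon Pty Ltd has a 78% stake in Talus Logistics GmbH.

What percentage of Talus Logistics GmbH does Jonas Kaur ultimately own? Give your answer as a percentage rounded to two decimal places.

82.14%

Jonas reaches Talus along 5 paths.
Via Tessera → Meridian → Quillon: 84% × 30% × 69% × 78% = 13.56264%.
Via Everline → Meridian → Quillon: 100% × 45% × 69% × 78% = 24.219%.
Via Meridian → Quillon: 22% × 69% × 78% = 11.8404%.
Via Quillon: 18% × 78% = 14.04%.
Via Tessera: 84% × 22% = 18.48%.
Total: 13.56264% + 24.219% + 11.8404% + 14.04% + 18.48% = 82.14204%.
Rounded: 82.14%.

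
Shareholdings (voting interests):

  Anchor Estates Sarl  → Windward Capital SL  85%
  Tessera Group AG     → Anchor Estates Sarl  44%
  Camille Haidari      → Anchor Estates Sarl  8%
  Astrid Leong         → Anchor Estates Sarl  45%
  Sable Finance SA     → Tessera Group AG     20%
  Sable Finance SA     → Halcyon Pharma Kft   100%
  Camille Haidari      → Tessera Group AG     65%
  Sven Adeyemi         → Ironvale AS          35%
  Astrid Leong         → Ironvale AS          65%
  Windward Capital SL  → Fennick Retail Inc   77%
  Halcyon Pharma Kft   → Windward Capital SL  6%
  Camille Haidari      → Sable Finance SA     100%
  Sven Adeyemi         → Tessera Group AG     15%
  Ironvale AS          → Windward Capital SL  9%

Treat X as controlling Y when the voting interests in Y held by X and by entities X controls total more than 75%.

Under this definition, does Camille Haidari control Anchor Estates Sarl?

Camille holds 100% of Sable, so Camille controls Sable.
Sable and Camille together hold 20% + 65% = 85% of Tessera, so Camille controls Tessera.
Sable holds 100% of Halcyon, so Camille controls Halcyon.
In Anchor, Camille's side holds only 44% + 8% = 52%, not > 75%.
So Camille does not control Anchor.

No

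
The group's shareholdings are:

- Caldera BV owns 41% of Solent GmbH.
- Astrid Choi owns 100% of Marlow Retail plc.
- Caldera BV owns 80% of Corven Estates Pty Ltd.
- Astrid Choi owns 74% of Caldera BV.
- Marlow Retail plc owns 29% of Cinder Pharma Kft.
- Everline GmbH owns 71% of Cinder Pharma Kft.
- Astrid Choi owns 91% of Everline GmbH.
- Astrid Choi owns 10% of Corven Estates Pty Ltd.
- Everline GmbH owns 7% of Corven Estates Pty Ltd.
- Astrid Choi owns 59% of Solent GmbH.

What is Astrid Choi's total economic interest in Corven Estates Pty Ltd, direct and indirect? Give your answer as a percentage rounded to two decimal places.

Astrid reaches Corven along 3 paths.
Direct stake: 10% = 10%.
Via Everline: 91% × 7% = 6.37%.
Via Caldera: 74% × 80% = 59.2%.
Total: 10% + 6.37% + 59.2% = 75.57%.

75.57%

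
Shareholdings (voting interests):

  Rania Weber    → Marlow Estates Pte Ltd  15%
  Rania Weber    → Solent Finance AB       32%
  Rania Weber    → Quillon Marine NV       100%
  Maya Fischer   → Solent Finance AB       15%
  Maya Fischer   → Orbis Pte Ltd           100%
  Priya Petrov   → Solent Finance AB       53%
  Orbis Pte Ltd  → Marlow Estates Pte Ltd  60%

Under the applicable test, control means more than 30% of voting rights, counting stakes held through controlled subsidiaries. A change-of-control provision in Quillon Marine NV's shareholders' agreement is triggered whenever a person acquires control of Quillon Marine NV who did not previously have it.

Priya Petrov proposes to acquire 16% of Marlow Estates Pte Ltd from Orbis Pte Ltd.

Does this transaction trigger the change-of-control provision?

The purchase adds only to Priya's holdings (Orbis's stake shrinks), so Priya is the only person who could newly come to control Quillon.
Priya holds 53% of Solent, so Priya controls Solent.
Neither Priya nor any entity Priya controls holds any voting interest in Quillon.
So before the transaction, Priya does not control Quillon.
After the purchase, Priya holds 16% of Marlow directly, and Orbis's stake falls to 44%.
Priya's side now holds 16% of Marlow, not > 30%, so Priya still does not control Marlow.
After the transaction, neither Priya nor any entity Priya controls holds a voting interest in Quillon, so Priya still does not control it.
No new person acquires control, so the clause is not triggered.

No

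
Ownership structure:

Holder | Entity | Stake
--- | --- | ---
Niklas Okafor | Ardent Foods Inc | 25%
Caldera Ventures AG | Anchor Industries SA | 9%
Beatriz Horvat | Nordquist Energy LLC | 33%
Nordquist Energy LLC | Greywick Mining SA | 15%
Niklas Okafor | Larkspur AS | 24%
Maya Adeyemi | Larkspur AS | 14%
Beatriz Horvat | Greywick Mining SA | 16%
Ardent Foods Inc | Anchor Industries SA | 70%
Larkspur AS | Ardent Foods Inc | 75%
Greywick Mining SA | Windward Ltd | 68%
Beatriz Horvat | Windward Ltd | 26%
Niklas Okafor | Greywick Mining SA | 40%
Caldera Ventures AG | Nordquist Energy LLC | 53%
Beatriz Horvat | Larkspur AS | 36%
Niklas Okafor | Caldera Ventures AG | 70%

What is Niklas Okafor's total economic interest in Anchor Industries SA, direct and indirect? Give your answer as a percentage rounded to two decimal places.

Niklas reaches Anchor along 3 paths.
Via Caldera: 70% × 9% = 6.3%.
Via Larkspur → Ardent: 24% × 75% × 70% = 12.6%.
Via Ardent: 25% × 70% = 17.5%.
Total: 6.3% + 12.6% + 17.5% = 36.4%.
Rounded: 36.40%.

36.40%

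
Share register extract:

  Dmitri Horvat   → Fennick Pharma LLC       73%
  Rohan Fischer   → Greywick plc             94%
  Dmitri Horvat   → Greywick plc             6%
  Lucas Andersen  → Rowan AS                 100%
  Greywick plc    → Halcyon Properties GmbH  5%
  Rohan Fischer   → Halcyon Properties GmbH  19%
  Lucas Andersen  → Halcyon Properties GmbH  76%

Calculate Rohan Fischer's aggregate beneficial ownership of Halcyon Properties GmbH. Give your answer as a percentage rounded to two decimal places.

Rohan reaches Halcyon along 2 paths.
Direct stake: 19% = 19%.
Via Greywick: 94% × 5% = 4.7%.
Total: 19% + 4.7% = 23.7%.
Rounded: 23.70%.

23.70%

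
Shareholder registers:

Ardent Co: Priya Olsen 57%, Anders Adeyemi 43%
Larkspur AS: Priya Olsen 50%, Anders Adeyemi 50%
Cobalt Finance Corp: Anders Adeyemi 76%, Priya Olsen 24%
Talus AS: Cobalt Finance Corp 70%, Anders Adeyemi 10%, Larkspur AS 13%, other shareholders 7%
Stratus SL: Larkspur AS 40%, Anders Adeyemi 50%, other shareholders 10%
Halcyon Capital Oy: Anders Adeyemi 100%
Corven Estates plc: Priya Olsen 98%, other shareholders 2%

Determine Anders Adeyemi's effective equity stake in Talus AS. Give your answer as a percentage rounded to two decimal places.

69.70%

Anders reaches Talus along 3 paths.
Via Cobalt: 76% × 70% = 53.2%.
Direct stake: 10% = 10%.
Via Larkspur: 50% × 13% = 6.5%.
Total: 53.2% + 10% + 6.5% = 69.7%.
Rounded: 69.70%.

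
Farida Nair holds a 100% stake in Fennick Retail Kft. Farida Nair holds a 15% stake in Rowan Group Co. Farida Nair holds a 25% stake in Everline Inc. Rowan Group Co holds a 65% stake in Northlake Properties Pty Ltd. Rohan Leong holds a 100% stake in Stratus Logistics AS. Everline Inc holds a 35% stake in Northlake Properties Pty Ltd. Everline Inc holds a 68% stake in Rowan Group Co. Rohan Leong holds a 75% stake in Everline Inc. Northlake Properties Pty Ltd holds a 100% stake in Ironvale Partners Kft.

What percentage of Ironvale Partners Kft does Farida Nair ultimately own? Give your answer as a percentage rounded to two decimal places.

Farida reaches Ironvale along 3 paths.
Via Everline → Northlake: 25% × 35% × 100% = 8.75%.
Via Everline → Rowan → Northlake: 25% × 68% × 65% × 100% = 11.05%.
Via Rowan → Northlake: 15% × 65% × 100% = 9.75%.
Total: 8.75% + 11.05% + 9.75% = 29.55%.

29.55%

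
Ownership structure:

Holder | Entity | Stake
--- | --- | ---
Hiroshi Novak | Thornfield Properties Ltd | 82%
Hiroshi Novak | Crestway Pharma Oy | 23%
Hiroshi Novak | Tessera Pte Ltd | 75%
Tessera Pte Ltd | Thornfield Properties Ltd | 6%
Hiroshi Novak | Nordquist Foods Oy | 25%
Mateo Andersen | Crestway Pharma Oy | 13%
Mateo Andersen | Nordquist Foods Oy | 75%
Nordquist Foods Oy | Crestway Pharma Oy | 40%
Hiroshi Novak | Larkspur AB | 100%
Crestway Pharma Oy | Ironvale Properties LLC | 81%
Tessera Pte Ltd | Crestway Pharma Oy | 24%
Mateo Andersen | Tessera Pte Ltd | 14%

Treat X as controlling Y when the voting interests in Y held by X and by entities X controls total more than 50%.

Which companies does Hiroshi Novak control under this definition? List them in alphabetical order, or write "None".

Hiroshi holds 75% of Tessera, so Hiroshi controls Tessera.
Hiroshi and Tessera together hold 82% + 6% = 88% of Thornfield, so Hiroshi controls Thornfield.
Hiroshi holds 100% of Larkspur, so Hiroshi controls Larkspur.
No other company's threshold is met.

Larkspur AB, Tessera Pte Ltd, Thornfield Properties Ltd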